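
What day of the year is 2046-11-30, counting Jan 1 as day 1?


Date: November 30, 2046
Days in months 1 through 10: 304
Plus 30 days in November

Day of year: 334


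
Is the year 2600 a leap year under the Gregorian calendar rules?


Gregorian leap year rule: divisible by 4, but not by 100, unless also by 400.
2600 is divisible by 100 but not 400 -> not a leap year

No


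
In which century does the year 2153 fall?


Century = (year - 1) // 100 + 1
= (2153 - 1) // 100 + 1
= 2152 // 100 + 1
= 21 + 1

22nd century


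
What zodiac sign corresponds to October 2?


Date: October 2
Conventional tropical zodiac dates: Libra from September 23 onward; Scorpio starts October 23
October 2 falls within the Libra range

Libra


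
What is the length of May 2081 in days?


May 2081

31 days


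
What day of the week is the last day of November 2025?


November 2025 has 30 days
Anchor: Jan 1, 2025. With p = 2025 - 1 = 2024: (p + p//4 - p//100 + p//400) mod 7 = (2024 + 506 - 20 + 5) mod 7 = 2515 mod 7 = 2 -> Wednesday (Mon=0 ... Sun=6)
Days before November (Jan-Oct): 304; November 1 index = (2 + 304) mod 7 = 5 -> Saturday
Last day offset: 30 - 1 = 29 days
Weekday index = (5 + 29) mod 7 = 6

Sunday, November 30


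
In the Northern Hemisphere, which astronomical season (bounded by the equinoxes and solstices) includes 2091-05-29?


Date: May 29
Astronomical Spring (approx.; exact equinox/solstice day varies by year): March 20 to June 20
May 29 falls within the Spring window

Spring


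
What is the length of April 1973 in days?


April 1973

30 days


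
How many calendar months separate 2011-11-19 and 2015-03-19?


From November 2011 to March 2015
4 years * 12 = 48 months, minus 8 months = 40

40 months


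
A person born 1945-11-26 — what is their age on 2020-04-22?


Birth: 1945-11-26
Reference: 2020-04-22
Year difference: 2020 - 1945 = 75
Birthday not yet reached in 2020, subtract 1

74 years old


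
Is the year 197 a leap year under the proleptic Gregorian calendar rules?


Gregorian leap year rule: divisible by 4, but not by 100, unless also by 400.
197 is not divisible by 4 -> not a leap year

No


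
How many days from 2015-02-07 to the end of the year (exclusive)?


Day of year: 38 of 365
Remaining = 365 - 38

327 days


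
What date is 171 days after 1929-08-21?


Start: 1929-08-21, add 171 days
August 1929 has 31 days: 31 - 21 = 10 days to August 31 -> 161 left
September 1929 has 30 days -> 131 left
October 1929 has 31 days -> 100 left
November 1929 has 30 days -> 70 left
December 1929 has 31 days -> 39 left
January 1930 has 31 days -> 8 left
February 1930: 8 <= 28 -> lands on February 8

Result: 1930-02-08


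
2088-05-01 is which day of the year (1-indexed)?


Date: May 1, 2088
Days in months 1 through 4: 121
Plus 1 days in May

Day of year: 122


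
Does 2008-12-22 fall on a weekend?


Anchor: Jan 1, 2008. With p = 2008 - 1 = 2007: (p + p//4 - p//100 + p//400) mod 7 = (2007 + 501 - 20 + 5) mod 7 = 2493 mod 7 = 1 -> Tuesday (Mon=0 ... Sun=6)
Day of year: 357; offset = 356
Weekday index = (1 + 356) mod 7 = 0 -> Monday
Weekend days: Saturday, Sunday

No


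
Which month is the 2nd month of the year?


Month 2 of 12

February


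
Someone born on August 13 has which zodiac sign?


Date: August 13
Conventional tropical zodiac dates: Leo from July 23 onward; Virgo starts August 23
August 13 falls within the Leo range

Leo


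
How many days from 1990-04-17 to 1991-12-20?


From 1990-04-17 to 1991-12-20
1990-04-17: days before April = 31 + 28 + 31 = 90 (1990 is not a leap year); day of year = 90 + 17 = 107
1991-12-20: days before December = 31 + 28 + 31 + 30 + 31 + 30 + 31 + 31 + 30 + 31 + 30 = 334 (1991 is not a leap year); day of year = 334 + 20 = 354
Rest of 1990: 365 - 107 = 258
Total = 258 + 354 = 612

612 days


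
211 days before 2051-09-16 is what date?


Start: 2051-09-16, subtract 211 days
Back 16 days from September 16 reaches August 31, 2051 -> 195 left
August 2051 has 31 days -> back to July 31, 2051 -> 164 left
July 2051 has 31 days -> back to June 30, 2051 -> 133 left
June 2051 has 30 days -> back to May 31, 2051 -> 103 left
May 2051 has 31 days -> back to April 30, 2051 -> 72 left
April 2051 has 30 days -> back to March 31, 2051 -> 42 left
March 2051 has 31 days -> back to February 28, 2051 -> 11 left
February 2051: 28 - 11 = 17 -> lands on February 17

Result: 2051-02-17


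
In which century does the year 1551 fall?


Century = (year - 1) // 100 + 1
= (1551 - 1) // 100 + 1
= 1550 // 100 + 1
= 15 + 1

16th century


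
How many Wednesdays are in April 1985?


April 1985 has 30 days
Anchor: Jan 1, 1985. With p = 1985 - 1 = 1984: (p + p//4 - p//100 + p//400) mod 7 = (1984 + 496 - 19 + 4) mod 7 = 2465 mod 7 = 1 -> Tuesday (Mon=0 ... Sun=6)
Days before April (Jan-Mar): 90; April 1 index = (1 + 90) mod 7 = 0 -> Monday
First Wednesday is April 3
Wednesdays: 3, 10, 17, 24

4 Wednesdays


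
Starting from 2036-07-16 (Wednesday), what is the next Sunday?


Current: Wednesday
Target: Sunday
Days ahead: 4

Next Sunday: 2036-07-20


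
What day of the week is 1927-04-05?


Date: April 5, 1927
Anchor: Jan 1, 1927. With p = 1927 - 1 = 1926: (p + p//4 - p//100 + p//400) mod 7 = (1926 + 481 - 19 + 4) mod 7 = 2392 mod 7 = 5 -> Saturday (Mon=0 ... Sun=6)
Days before April (Jan-Mar): 90; offset = 90 + 5 - 1 = 94
Weekday index = (5 + 94) mod 7 = 1

Day of the week: Tuesday


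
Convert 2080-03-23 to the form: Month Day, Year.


ISO 2080-03-23 parses as year=2080, month=03, day=23
Month 3 -> March

March 23, 2080


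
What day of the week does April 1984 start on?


Target: April 1, 1984
Anchor: Jan 1, 1984. With p = 1984 - 1 = 1983: (p + p//4 - p//100 + p//400) mod 7 = (1983 + 495 - 19 + 4) mod 7 = 2463 mod 7 = 6 -> Sunday (Mon=0 ... Sun=6)
Days before April (Jan-Mar): 91 days
Weekday index = (6 + 91) mod 7 = 6

Sunday


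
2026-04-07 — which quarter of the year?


Month: April (month 4)
Q1: Jan-Mar, Q2: Apr-Jun, Q3: Jul-Sep, Q4: Oct-Dec

Q2


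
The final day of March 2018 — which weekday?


March 2018 has 31 days
Anchor: Jan 1, 2018. With p = 2018 - 1 = 2017: (p + p//4 - p//100 + p//400) mod 7 = (2017 + 504 - 20 + 5) mod 7 = 2506 mod 7 = 0 -> Monday (Mon=0 ... Sun=6)
Days before March (Jan-Feb): 59; March 1 index = (0 + 59) mod 7 = 3 -> Thursday
Last day offset: 31 - 1 = 30 days
Weekday index = (3 + 30) mod 7 = 5

Saturday, March 31


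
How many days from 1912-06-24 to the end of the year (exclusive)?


Day of year: 176 of 366
Remaining = 366 - 176

190 days


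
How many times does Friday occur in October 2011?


October 2011 has 31 days
Anchor: Jan 1, 2011. With p = 2011 - 1 = 2010: (p + p//4 - p//100 + p//400) mod 7 = (2010 + 502 - 20 + 5) mod 7 = 2497 mod 7 = 5 -> Saturday (Mon=0 ... Sun=6)
Days before October (Jan-Sep): 273; October 1 index = (5 + 273) mod 7 = 5 -> Saturday
First Friday is October 7
Fridays: 7, 14, 21, 28

4 Fridays


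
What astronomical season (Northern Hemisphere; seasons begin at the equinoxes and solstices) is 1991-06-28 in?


Date: June 28
Astronomical Summer (approx.; exact equinox/solstice day varies by year): June 21 to September 21
June 28 falls within the Summer window

Summer


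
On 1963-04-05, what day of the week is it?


Date: April 5, 1963
Anchor: Jan 1, 1963. With p = 1963 - 1 = 1962: (p + p//4 - p//100 + p//400) mod 7 = (1962 + 490 - 19 + 4) mod 7 = 2437 mod 7 = 1 -> Tuesday (Mon=0 ... Sun=6)
Days before April (Jan-Mar): 90; offset = 90 + 5 - 1 = 94
Weekday index = (1 + 94) mod 7 = 4

Day of the week: Friday


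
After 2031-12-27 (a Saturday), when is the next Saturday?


Current: Saturday
Target: Saturday
Days ahead: 7

Next Saturday: 2032-01-03


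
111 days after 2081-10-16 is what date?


Start: 2081-10-16, add 111 days
October 2081 has 31 days: 31 - 16 = 15 days to October 31 -> 96 left
November 2081 has 30 days -> 66 left
December 2081 has 31 days -> 35 left
January 2082 has 31 days -> 4 left
February 2082: 4 <= 28 -> lands on February 4

Result: 2082-02-04


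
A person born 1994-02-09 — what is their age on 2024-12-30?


Birth: 1994-02-09
Reference: 2024-12-30
Year difference: 2024 - 1994 = 30

30 years old


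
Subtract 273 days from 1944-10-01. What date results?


Start: 1944-10-01, subtract 273 days
Back 1 day from October 1 reaches September 30, 1944 -> 272 left
September 1944 has 30 days -> back to August 31, 1944 -> 242 left
August 1944 has 31 days -> back to July 31, 1944 -> 211 left
July 1944 has 31 days -> back to June 30, 1944 -> 180 left
June 1944 has 30 days -> back to May 31, 1944 -> 150 left
May 1944 has 31 days -> back to April 30, 1944 -> 119 left
April 1944 has 30 days -> back to March 31, 1944 -> 89 left
March 1944 has 31 days -> back to February 29, 1944 -> 58 left
February 1944 has 29 days -> back to January 31, 1944 -> 29 left
January 1944: 31 - 29 = 2 -> lands on January 2

Result: 1944-01-02


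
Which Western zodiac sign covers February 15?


Date: February 15
Conventional tropical zodiac dates: Aquarius from January 20 onward; Pisces starts February 19
February 15 falls within the Aquarius range

Aquarius


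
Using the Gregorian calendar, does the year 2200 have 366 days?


Gregorian leap year rule: divisible by 4, but not by 100, unless also by 400.
2200 is divisible by 100 but not 400 -> not a leap year

No


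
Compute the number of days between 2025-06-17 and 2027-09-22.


From 2025-06-17 to 2027-09-22
2025-06-17: days before June = 31 + 28 + 31 + 30 + 31 = 151 (2025 is not a leap year); day of year = 151 + 17 = 168
2027-09-22: days before September = 31 + 28 + 31 + 30 + 31 + 30 + 31 + 31 = 243 (2027 is not a leap year); day of year = 243 + 22 = 265
Rest of 2025: 365 - 168 = 197
Full years 2026 (365): 365
Total = 197 + 365 + 265 = 827

827 days


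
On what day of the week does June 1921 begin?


Target: June 1, 1921
Anchor: Jan 1, 1921. With p = 1921 - 1 = 1920: (p + p//4 - p//100 + p//400) mod 7 = (1920 + 480 - 19 + 4) mod 7 = 2385 mod 7 = 5 -> Saturday (Mon=0 ... Sun=6)
Days before June (Jan-May): 151 days
Weekday index = (5 + 151) mod 7 = 2

Wednesday


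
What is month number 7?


Month 7 of 12

July


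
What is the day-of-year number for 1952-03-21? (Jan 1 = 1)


Date: March 21, 1952
Days in months 1 through 2: 60
Plus 21 days in March

Day of year: 81


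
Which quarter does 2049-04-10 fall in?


Month: April (month 4)
Q1: Jan-Mar, Q2: Apr-Jun, Q3: Jul-Sep, Q4: Oct-Dec

Q2


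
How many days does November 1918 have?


November 1918

30 days


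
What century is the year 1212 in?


Century = (year - 1) // 100 + 1
= (1212 - 1) // 100 + 1
= 1211 // 100 + 1
= 12 + 1

13th century


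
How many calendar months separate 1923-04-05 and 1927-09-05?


From April 1923 to September 1927
4 years * 12 = 48 months, plus 5 months = 53

53 months


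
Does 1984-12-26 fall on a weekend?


Anchor: Jan 1, 1984. With p = 1984 - 1 = 1983: (p + p//4 - p//100 + p//400) mod 7 = (1983 + 495 - 19 + 4) mod 7 = 2463 mod 7 = 6 -> Sunday (Mon=0 ... Sun=6)
Day of year: 361; offset = 360
Weekday index = (6 + 360) mod 7 = 2 -> Wednesday
Weekend days: Saturday, Sunday

No


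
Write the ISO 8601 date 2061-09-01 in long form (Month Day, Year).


ISO 2061-09-01 parses as year=2061, month=09, day=01
Month 9 -> September

September 1, 2061


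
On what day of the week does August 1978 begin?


Target: August 1, 1978
Anchor: Jan 1, 1978. With p = 1978 - 1 = 1977: (p + p//4 - p//100 + p//400) mod 7 = (1977 + 494 - 19 + 4) mod 7 = 2456 mod 7 = 6 -> Sunday (Mon=0 ... Sun=6)
Days before August (Jan-Jul): 212 days
Weekday index = (6 + 212) mod 7 = 1

Tuesday


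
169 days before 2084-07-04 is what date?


Start: 2084-07-04, subtract 169 days
Back 4 days from July 4 reaches June 30, 2084 -> 165 left
June 2084 has 30 days -> back to May 31, 2084 -> 135 left
May 2084 has 31 days -> back to April 30, 2084 -> 104 left
April 2084 has 30 days -> back to March 31, 2084 -> 74 left
March 2084 has 31 days -> back to February 29, 2084 -> 43 left
February 2084 has 29 days -> back to January 31, 2084 -> 14 left
January 2084: 31 - 14 = 17 -> lands on January 17

Result: 2084-01-17


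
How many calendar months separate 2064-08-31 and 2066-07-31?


From August 2064 to July 2066
2 years * 12 = 24 months, minus 1 month = 23

23 months


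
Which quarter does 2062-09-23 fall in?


Month: September (month 9)
Q1: Jan-Mar, Q2: Apr-Jun, Q3: Jul-Sep, Q4: Oct-Dec

Q3


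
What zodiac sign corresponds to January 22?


Date: January 22
Conventional tropical zodiac dates: Aquarius from January 20 onward; Pisces starts February 19
January 22 falls within the Aquarius range

Aquarius


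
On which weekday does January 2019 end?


January 2019 has 31 days
Anchor: Jan 1, 2019. With p = 2019 - 1 = 2018: (p + p//4 - p//100 + p//400) mod 7 = (2018 + 504 - 20 + 5) mod 7 = 2507 mod 7 = 1 -> Tuesday (Mon=0 ... Sun=6)
January 1 is the anchor itself -> Tuesday
Last day offset: 31 - 1 = 30 days
Weekday index = (1 + 30) mod 7 = 3

Thursday, January 31


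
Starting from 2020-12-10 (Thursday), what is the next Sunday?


Current: Thursday
Target: Sunday
Days ahead: 3

Next Sunday: 2020-12-13


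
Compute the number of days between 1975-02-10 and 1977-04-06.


From 1975-02-10 to 1977-04-06
1975-02-10: days before February = 31; day of year = 31 + 10 = 41
1977-04-06: days before April = 31 + 28 + 31 = 90 (1977 is not a leap year); day of year = 90 + 6 = 96
Rest of 1975: 365 - 41 = 324
Full years 1976 (366): 366
Total = 324 + 366 + 96 = 786

786 days


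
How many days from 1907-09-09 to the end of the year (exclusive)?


Day of year: 252 of 365
Remaining = 365 - 252

113 days


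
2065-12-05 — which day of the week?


Date: December 5, 2065
Anchor: Jan 1, 2065. With p = 2065 - 1 = 2064: (p + p//4 - p//100 + p//400) mod 7 = (2064 + 516 - 20 + 5) mod 7 = 2565 mod 7 = 3 -> Thursday (Mon=0 ... Sun=6)
Days before December (Jan-Nov): 334; offset = 334 + 5 - 1 = 338
Weekday index = (3 + 338) mod 7 = 5

Day of the week: Saturday


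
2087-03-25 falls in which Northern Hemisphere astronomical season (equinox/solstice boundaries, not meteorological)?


Date: March 25
Astronomical Spring (approx.; exact equinox/solstice day varies by year): March 20 to June 20
March 25 falls within the Spring window

Spring


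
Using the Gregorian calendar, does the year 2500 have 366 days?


Gregorian leap year rule: divisible by 4, but not by 100, unless also by 400.
2500 is divisible by 100 but not 400 -> not a leap year

No


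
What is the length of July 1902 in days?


July 1902

31 days


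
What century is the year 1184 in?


Century = (year - 1) // 100 + 1
= (1184 - 1) // 100 + 1
= 1183 // 100 + 1
= 11 + 1

12th century


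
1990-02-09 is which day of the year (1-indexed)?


Date: February 9, 1990
Days in months 1 through 1: 31
Plus 9 days in February

Day of year: 40


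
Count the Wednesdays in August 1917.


August 1917 has 31 days
Anchor: Jan 1, 1917. With p = 1917 - 1 = 1916: (p + p//4 - p//100 + p//400) mod 7 = (1916 + 479 - 19 + 4) mod 7 = 2380 mod 7 = 0 -> Monday (Mon=0 ... Sun=6)
Days before August (Jan-Jul): 212; August 1 index = (0 + 212) mod 7 = 2 -> Wednesday
First Wednesday is August 1
Wednesdays: 1, 8, 15, 22, 29

5 Wednesdays


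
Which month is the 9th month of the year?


Month 9 of 12

September


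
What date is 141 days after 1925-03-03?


Start: 1925-03-03, add 141 days
March 1925 has 31 days: 31 - 3 = 28 days to March 31 -> 113 left
April 1925 has 30 days -> 83 left
May 1925 has 31 days -> 52 left
June 1925 has 30 days -> 22 left
July 1925: 22 <= 31 -> lands on July 22

Result: 1925-07-22


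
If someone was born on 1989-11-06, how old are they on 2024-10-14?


Birth: 1989-11-06
Reference: 2024-10-14
Year difference: 2024 - 1989 = 35
Birthday not yet reached in 2024, subtract 1

34 years old


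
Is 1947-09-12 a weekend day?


Anchor: Jan 1, 1947. With p = 1947 - 1 = 1946: (p + p//4 - p//100 + p//400) mod 7 = (1946 + 486 - 19 + 4) mod 7 = 2417 mod 7 = 2 -> Wednesday (Mon=0 ... Sun=6)
Day of year: 255; offset = 254
Weekday index = (2 + 254) mod 7 = 4 -> Friday
Weekend days: Saturday, Sunday

No


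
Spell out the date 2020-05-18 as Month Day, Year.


ISO 2020-05-18 parses as year=2020, month=05, day=18
Month 5 -> May

May 18, 2020


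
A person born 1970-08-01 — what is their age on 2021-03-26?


Birth: 1970-08-01
Reference: 2021-03-26
Year difference: 2021 - 1970 = 51
Birthday not yet reached in 2021, subtract 1

50 years old


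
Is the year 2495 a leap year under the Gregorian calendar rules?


Gregorian leap year rule: divisible by 4, but not by 100, unless also by 400.
2495 is not divisible by 4 -> not a leap year

No


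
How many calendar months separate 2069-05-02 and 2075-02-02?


From May 2069 to February 2075
6 years * 12 = 72 months, minus 3 months = 69

69 months


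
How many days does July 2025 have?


July 2025

31 days


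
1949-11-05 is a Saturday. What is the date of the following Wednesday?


Current: Saturday
Target: Wednesday
Days ahead: 4

Next Wednesday: 1949-11-09


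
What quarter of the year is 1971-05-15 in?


Month: May (month 5)
Q1: Jan-Mar, Q2: Apr-Jun, Q3: Jul-Sep, Q4: Oct-Dec

Q2


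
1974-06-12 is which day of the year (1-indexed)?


Date: June 12, 1974
Days in months 1 through 5: 151
Plus 12 days in June

Day of year: 163


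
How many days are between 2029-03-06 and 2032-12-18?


From 2029-03-06 to 2032-12-18
2029-03-06: days before March = 31 + 28 = 59 (2029 is not a leap year); day of year = 59 + 6 = 65
2032-12-18: days before December = 31 + 29 + 31 + 30 + 31 + 30 + 31 + 31 + 30 + 31 + 30 = 335 (2032 is a leap year); day of year = 335 + 18 = 353
Rest of 2029: 365 - 65 = 300
Full years 2030 (365), 2031 (365): 730
Total = 300 + 730 + 353 = 1383

1383 days


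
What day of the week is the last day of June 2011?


June 2011 has 30 days
Anchor: Jan 1, 2011. With p = 2011 - 1 = 2010: (p + p//4 - p//100 + p//400) mod 7 = (2010 + 502 - 20 + 5) mod 7 = 2497 mod 7 = 5 -> Saturday (Mon=0 ... Sun=6)
Days before June (Jan-May): 151; June 1 index = (5 + 151) mod 7 = 2 -> Wednesday
Last day offset: 30 - 1 = 29 days
Weekday index = (2 + 29) mod 7 = 3

Thursday, June 30


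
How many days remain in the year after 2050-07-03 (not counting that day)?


Day of year: 184 of 365
Remaining = 365 - 184

181 days


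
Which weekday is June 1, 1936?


Target: June 1, 1936
Anchor: Jan 1, 1936. With p = 1936 - 1 = 1935: (p + p//4 - p//100 + p//400) mod 7 = (1935 + 483 - 19 + 4) mod 7 = 2403 mod 7 = 2 -> Wednesday (Mon=0 ... Sun=6)
Days before June (Jan-May): 152 days
Weekday index = (2 + 152) mod 7 = 0

Monday


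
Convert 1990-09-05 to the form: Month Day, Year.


ISO 1990-09-05 parses as year=1990, month=09, day=05
Month 9 -> September

September 5, 1990


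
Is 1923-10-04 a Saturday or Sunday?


Anchor: Jan 1, 1923. With p = 1923 - 1 = 1922: (p + p//4 - p//100 + p//400) mod 7 = (1922 + 480 - 19 + 4) mod 7 = 2387 mod 7 = 0 -> Monday (Mon=0 ... Sun=6)
Day of year: 277; offset = 276
Weekday index = (0 + 276) mod 7 = 3 -> Thursday
Weekend days: Saturday, Sunday

No


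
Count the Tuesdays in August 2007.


August 2007 has 31 days
Anchor: Jan 1, 2007. With p = 2007 - 1 = 2006: (p + p//4 - p//100 + p//400) mod 7 = (2006 + 501 - 20 + 5) mod 7 = 2492 mod 7 = 0 -> Monday (Mon=0 ... Sun=6)
Days before August (Jan-Jul): 212; August 1 index = (0 + 212) mod 7 = 2 -> Wednesday
First Tuesday is August 7
Tuesdays: 7, 14, 21, 28

4 Tuesdays


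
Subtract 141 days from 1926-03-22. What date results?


Start: 1926-03-22, subtract 141 days
Back 22 days from March 22 reaches February 28, 1926 -> 119 left
February 1926 has 28 days -> back to January 31, 1926 -> 91 left
January 1926 has 31 days -> back to December 31, 1925 -> 60 left
December 1925 has 31 days -> back to November 30, 1925 -> 29 left
November 1925: 30 - 29 = 1 -> lands on November 1

Result: 1925-11-01


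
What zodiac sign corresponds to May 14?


Date: May 14
Conventional tropical zodiac dates: Taurus from April 20 onward; Gemini starts May 21
May 14 falls within the Taurus range

Taurus


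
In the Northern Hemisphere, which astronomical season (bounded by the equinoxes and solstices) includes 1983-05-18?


Date: May 18
Astronomical Spring (approx.; exact equinox/solstice day varies by year): March 20 to June 20
May 18 falls within the Spring window

Spring


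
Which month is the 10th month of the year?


Month 10 of 12

October


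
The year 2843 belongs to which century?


Century = (year - 1) // 100 + 1
= (2843 - 1) // 100 + 1
= 2842 // 100 + 1
= 28 + 1

29th century


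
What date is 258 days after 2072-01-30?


Start: 2072-01-30, add 258 days
January 2072 has 31 days: 31 - 30 = 1 day to January 31 -> 257 left
February 2072 has 29 days -> 228 left
March 2072 has 31 days -> 197 left
April 2072 has 30 days -> 167 left
May 2072 has 31 days -> 136 left
June 2072 has 30 days -> 106 left
July 2072 has 31 days -> 75 left
August 2072 has 31 days -> 44 left
September 2072 has 30 days -> 14 left
October 2072: 14 <= 31 -> lands on October 14

Result: 2072-10-14


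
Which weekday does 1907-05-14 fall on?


Date: May 14, 1907
Anchor: Jan 1, 1907. With p = 1907 - 1 = 1906: (p + p//4 - p//100 + p//400) mod 7 = (1906 + 476 - 19 + 4) mod 7 = 2367 mod 7 = 1 -> Tuesday (Mon=0 ... Sun=6)
Days before May (Jan-Apr): 120; offset = 120 + 14 - 1 = 133
Weekday index = (1 + 133) mod 7 = 1

Day of the week: Tuesday


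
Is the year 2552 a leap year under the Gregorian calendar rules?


Gregorian leap year rule: divisible by 4, but not by 100, unless also by 400.
2552 is divisible by 4 but not 100 -> leap year

Yes


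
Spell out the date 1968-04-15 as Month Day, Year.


ISO 1968-04-15 parses as year=1968, month=04, day=15
Month 4 -> April

April 15, 1968


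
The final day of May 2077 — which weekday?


May 2077 has 31 days
Anchor: Jan 1, 2077. With p = 2077 - 1 = 2076: (p + p//4 - p//100 + p//400) mod 7 = (2076 + 519 - 20 + 5) mod 7 = 2580 mod 7 = 4 -> Friday (Mon=0 ... Sun=6)
Days before May (Jan-Apr): 120; May 1 index = (4 + 120) mod 7 = 5 -> Saturday
Last day offset: 31 - 1 = 30 days
Weekday index = (5 + 30) mod 7 = 0

Monday, May 31


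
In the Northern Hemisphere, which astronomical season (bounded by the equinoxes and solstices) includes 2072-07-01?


Date: July 1
Astronomical Summer (approx.; exact equinox/solstice day varies by year): June 21 to September 21
July 1 falls within the Summer window

Summer


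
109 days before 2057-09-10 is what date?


Start: 2057-09-10, subtract 109 days
Back 10 days from September 10 reaches August 31, 2057 -> 99 left
August 2057 has 31 days -> back to July 31, 2057 -> 68 left
July 2057 has 31 days -> back to June 30, 2057 -> 37 left
June 2057 has 30 days -> back to May 31, 2057 -> 7 left
May 2057: 31 - 7 = 24 -> lands on May 24

Result: 2057-05-24


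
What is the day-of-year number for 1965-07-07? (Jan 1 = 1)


Date: July 7, 1965
Days in months 1 through 6: 181
Plus 7 days in July

Day of year: 188


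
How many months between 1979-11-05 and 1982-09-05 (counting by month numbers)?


From November 1979 to September 1982
3 years * 12 = 36 months, minus 2 months = 34

34 months


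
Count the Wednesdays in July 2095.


July 2095 has 31 days
Anchor: Jan 1, 2095. With p = 2095 - 1 = 2094: (p + p//4 - p//100 + p//400) mod 7 = (2094 + 523 - 20 + 5) mod 7 = 2602 mod 7 = 5 -> Saturday (Mon=0 ... Sun=6)
Days before July (Jan-Jun): 181; July 1 index = (5 + 181) mod 7 = 4 -> Friday
First Wednesday is July 6
Wednesdays: 6, 13, 20, 27

4 Wednesdays


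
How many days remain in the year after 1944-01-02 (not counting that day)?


Day of year: 2 of 366
Remaining = 366 - 2

364 days


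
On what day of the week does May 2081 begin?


Target: May 1, 2081
Anchor: Jan 1, 2081. With p = 2081 - 1 = 2080: (p + p//4 - p//100 + p//400) mod 7 = (2080 + 520 - 20 + 5) mod 7 = 2585 mod 7 = 2 -> Wednesday (Mon=0 ... Sun=6)
Days before May (Jan-Apr): 120 days
Weekday index = (2 + 120) mod 7 = 3

Thursday


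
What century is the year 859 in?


Century = (year - 1) // 100 + 1
= (859 - 1) // 100 + 1
= 858 // 100 + 1
= 8 + 1

9th century


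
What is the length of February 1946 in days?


February 1946 (leap year: no)

28 days


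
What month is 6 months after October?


October is month 10
10 + 6 = 16; wrap: 16 - 12 = 4

April


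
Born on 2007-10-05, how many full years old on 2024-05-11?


Birth: 2007-10-05
Reference: 2024-05-11
Year difference: 2024 - 2007 = 17
Birthday not yet reached in 2024, subtract 1

16 years old


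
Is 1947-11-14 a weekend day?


Anchor: Jan 1, 1947. With p = 1947 - 1 = 1946: (p + p//4 - p//100 + p//400) mod 7 = (1946 + 486 - 19 + 4) mod 7 = 2417 mod 7 = 2 -> Wednesday (Mon=0 ... Sun=6)
Day of year: 318; offset = 317
Weekday index = (2 + 317) mod 7 = 4 -> Friday
Weekend days: Saturday, Sunday

No


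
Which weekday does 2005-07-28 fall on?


Date: July 28, 2005
Anchor: Jan 1, 2005. With p = 2005 - 1 = 2004: (p + p//4 - p//100 + p//400) mod 7 = (2004 + 501 - 20 + 5) mod 7 = 2490 mod 7 = 5 -> Saturday (Mon=0 ... Sun=6)
Days before July (Jan-Jun): 181; offset = 181 + 28 - 1 = 208
Weekday index = (5 + 208) mod 7 = 3

Day of the week: Thursday


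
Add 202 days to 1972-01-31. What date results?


Start: 1972-01-31, add 202 days
January 31 is the last day of January 1972 -> 202 left
February 1972 has 29 days -> 173 left
March 1972 has 31 days -> 142 left
April 1972 has 30 days -> 112 left
May 1972 has 31 days -> 81 left
June 1972 has 30 days -> 51 left
July 1972 has 31 days -> 20 left
August 1972: 20 <= 31 -> lands on August 20

Result: 1972-08-20


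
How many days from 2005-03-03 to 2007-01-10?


From 2005-03-03 to 2007-01-10
2005-03-03: days before March = 31 + 28 = 59 (2005 is not a leap year); day of year = 59 + 3 = 62
2007-01-10: day of year = 10
Rest of 2005: 365 - 62 = 303
Full years 2006 (365): 365
Total = 303 + 365 + 10 = 678

678 days


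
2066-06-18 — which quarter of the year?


Month: June (month 6)
Q1: Jan-Mar, Q2: Apr-Jun, Q3: Jul-Sep, Q4: Oct-Dec

Q2


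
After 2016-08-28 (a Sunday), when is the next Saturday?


Current: Sunday
Target: Saturday
Days ahead: 6

Next Saturday: 2016-09-03


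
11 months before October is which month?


October is month 10
10 - 11 = -1; wrap: -1 + 12 = 11

November


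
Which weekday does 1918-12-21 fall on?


Date: December 21, 1918
Anchor: Jan 1, 1918. With p = 1918 - 1 = 1917: (p + p//4 - p//100 + p//400) mod 7 = (1917 + 479 - 19 + 4) mod 7 = 2381 mod 7 = 1 -> Tuesday (Mon=0 ... Sun=6)
Days before December (Jan-Nov): 334; offset = 334 + 21 - 1 = 354
Weekday index = (1 + 354) mod 7 = 5

Day of the week: Saturday


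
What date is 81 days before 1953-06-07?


Start: 1953-06-07, subtract 81 days
Back 7 days from June 7 reaches May 31, 1953 -> 74 left
May 1953 has 31 days -> back to April 30, 1953 -> 43 left
April 1953 has 30 days -> back to March 31, 1953 -> 13 left
March 1953: 31 - 13 = 18 -> lands on March 18

Result: 1953-03-18


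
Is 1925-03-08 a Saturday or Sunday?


Anchor: Jan 1, 1925. With p = 1925 - 1 = 1924: (p + p//4 - p//100 + p//400) mod 7 = (1924 + 481 - 19 + 4) mod 7 = 2390 mod 7 = 3 -> Thursday (Mon=0 ... Sun=6)
Day of year: 67; offset = 66
Weekday index = (3 + 66) mod 7 = 6 -> Sunday
Weekend days: Saturday, Sunday

Yes


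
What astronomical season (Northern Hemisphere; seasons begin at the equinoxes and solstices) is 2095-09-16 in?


Date: September 16
Astronomical Summer (approx.; exact equinox/solstice day varies by year): June 21 to September 21
September 16 falls within the Summer window

Summer


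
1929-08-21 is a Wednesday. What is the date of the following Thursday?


Current: Wednesday
Target: Thursday
Days ahead: 1

Next Thursday: 1929-08-22


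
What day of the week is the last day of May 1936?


May 1936 has 31 days
Anchor: Jan 1, 1936. With p = 1936 - 1 = 1935: (p + p//4 - p//100 + p//400) mod 7 = (1935 + 483 - 19 + 4) mod 7 = 2403 mod 7 = 2 -> Wednesday (Mon=0 ... Sun=6)
Days before May (Jan-Apr): 121; May 1 index = (2 + 121) mod 7 = 4 -> Friday
Last day offset: 31 - 1 = 30 days
Weekday index = (4 + 30) mod 7 = 6

Sunday, May 31


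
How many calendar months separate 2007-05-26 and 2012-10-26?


From May 2007 to October 2012
5 years * 12 = 60 months, plus 5 months = 65

65 months


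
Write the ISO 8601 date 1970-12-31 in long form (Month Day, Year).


ISO 1970-12-31 parses as year=1970, month=12, day=31
Month 12 -> December

December 31, 1970


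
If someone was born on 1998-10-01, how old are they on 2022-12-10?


Birth: 1998-10-01
Reference: 2022-12-10
Year difference: 2022 - 1998 = 24

24 years old


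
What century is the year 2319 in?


Century = (year - 1) // 100 + 1
= (2319 - 1) // 100 + 1
= 2318 // 100 + 1
= 23 + 1

24th century


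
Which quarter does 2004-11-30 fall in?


Month: November (month 11)
Q1: Jan-Mar, Q2: Apr-Jun, Q3: Jul-Sep, Q4: Oct-Dec

Q4


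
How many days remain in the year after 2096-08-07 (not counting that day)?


Day of year: 220 of 366
Remaining = 366 - 220

146 days


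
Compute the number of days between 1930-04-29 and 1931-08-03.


From 1930-04-29 to 1931-08-03
1930-04-29: days before April = 31 + 28 + 31 = 90 (1930 is not a leap year); day of year = 90 + 29 = 119
1931-08-03: days before August = 31 + 28 + 31 + 30 + 31 + 30 + 31 = 212 (1931 is not a leap year); day of year = 212 + 3 = 215
Rest of 1930: 365 - 119 = 246
Total = 246 + 215 = 461

461 days


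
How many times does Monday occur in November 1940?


November 1940 has 30 days
Anchor: Jan 1, 1940. With p = 1940 - 1 = 1939: (p + p//4 - p//100 + p//400) mod 7 = (1939 + 484 - 19 + 4) mod 7 = 2408 mod 7 = 0 -> Monday (Mon=0 ... Sun=6)
Days before November (Jan-Oct): 305; November 1 index = (0 + 305) mod 7 = 4 -> Friday
First Monday is November 4
Mondays: 4, 11, 18, 25

4 Mondays


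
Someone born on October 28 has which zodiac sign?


Date: October 28
Conventional tropical zodiac dates: Scorpio from October 23 onward; Sagittarius starts November 22
October 28 falls within the Scorpio range

Scorpio


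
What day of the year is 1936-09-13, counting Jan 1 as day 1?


Date: September 13, 1936
Days in months 1 through 8: 244
Plus 13 days in September

Day of year: 257


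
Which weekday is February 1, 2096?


Target: February 1, 2096
Anchor: Jan 1, 2096. With p = 2096 - 1 = 2095: (p + p//4 - p//100 + p//400) mod 7 = (2095 + 523 - 20 + 5) mod 7 = 2603 mod 7 = 6 -> Sunday (Mon=0 ... Sun=6)
Days before February (Jan): 31 days
Weekday index = (6 + 31) mod 7 = 2

Wednesday


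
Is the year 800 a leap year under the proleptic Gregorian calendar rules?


Gregorian leap year rule: divisible by 4, but not by 100, unless also by 400.
800 is divisible by 400 -> leap year

Yes


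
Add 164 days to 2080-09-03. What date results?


Start: 2080-09-03, add 164 days
September 2080 has 30 days: 30 - 3 = 27 days to September 30 -> 137 left
October 2080 has 31 days -> 106 left
November 2080 has 30 days -> 76 left
December 2080 has 31 days -> 45 left
January 2081 has 31 days -> 14 left
February 2081: 14 <= 28 -> lands on February 14

Result: 2081-02-14


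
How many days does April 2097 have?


April 2097

30 days


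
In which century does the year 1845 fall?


Century = (year - 1) // 100 + 1
= (1845 - 1) // 100 + 1
= 1844 // 100 + 1
= 18 + 1

19th century


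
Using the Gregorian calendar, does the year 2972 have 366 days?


Gregorian leap year rule: divisible by 4, but not by 100, unless also by 400.
2972 is divisible by 4 but not 100 -> leap year

Yes


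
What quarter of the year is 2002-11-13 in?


Month: November (month 11)
Q1: Jan-Mar, Q2: Apr-Jun, Q3: Jul-Sep, Q4: Oct-Dec

Q4


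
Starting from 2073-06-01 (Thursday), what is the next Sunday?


Current: Thursday
Target: Sunday
Days ahead: 3

Next Sunday: 2073-06-04


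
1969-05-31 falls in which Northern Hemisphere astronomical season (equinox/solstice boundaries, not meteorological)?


Date: May 31
Astronomical Spring (approx.; exact equinox/solstice day varies by year): March 20 to June 20
May 31 falls within the Spring window

Spring


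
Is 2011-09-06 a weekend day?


Anchor: Jan 1, 2011. With p = 2011 - 1 = 2010: (p + p//4 - p//100 + p//400) mod 7 = (2010 + 502 - 20 + 5) mod 7 = 2497 mod 7 = 5 -> Saturday (Mon=0 ... Sun=6)
Day of year: 249; offset = 248
Weekday index = (5 + 248) mod 7 = 1 -> Tuesday
Weekend days: Saturday, Sunday

No


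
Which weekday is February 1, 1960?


Target: February 1, 1960
Anchor: Jan 1, 1960. With p = 1960 - 1 = 1959: (p + p//4 - p//100 + p//400) mod 7 = (1959 + 489 - 19 + 4) mod 7 = 2433 mod 7 = 4 -> Friday (Mon=0 ... Sun=6)
Days before February (Jan): 31 days
Weekday index = (4 + 31) mod 7 = 0

Monday


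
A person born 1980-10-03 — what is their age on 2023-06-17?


Birth: 1980-10-03
Reference: 2023-06-17
Year difference: 2023 - 1980 = 43
Birthday not yet reached in 2023, subtract 1

42 years old


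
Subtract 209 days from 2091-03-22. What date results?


Start: 2091-03-22, subtract 209 days
Back 22 days from March 22 reaches February 28, 2091 -> 187 left
February 2091 has 28 days -> back to January 31, 2091 -> 159 left
January 2091 has 31 days -> back to December 31, 2090 -> 128 left
December 2090 has 31 days -> back to November 30, 2090 -> 97 left
November 2090 has 30 days -> back to October 31, 2090 -> 67 left
October 2090 has 31 days -> back to September 30, 2090 -> 36 left
September 2090 has 30 days -> back to August 31, 2090 -> 6 left
August 2090: 31 - 6 = 25 -> lands on August 25

Result: 2090-08-25


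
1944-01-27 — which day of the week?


Date: January 27, 1944
Anchor: Jan 1, 1944. With p = 1944 - 1 = 1943: (p + p//4 - p//100 + p//400) mod 7 = (1943 + 485 - 19 + 4) mod 7 = 2413 mod 7 = 5 -> Saturday (Mon=0 ... Sun=6)
Days into year = 27 - 1 = 26
Weekday index = (5 + 26) mod 7 = 3

Day of the week: Thursday


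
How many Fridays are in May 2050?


May 2050 has 31 days
Anchor: Jan 1, 2050. With p = 2050 - 1 = 2049: (p + p//4 - p//100 + p//400) mod 7 = (2049 + 512 - 20 + 5) mod 7 = 2546 mod 7 = 5 -> Saturday (Mon=0 ... Sun=6)
Days before May (Jan-Apr): 120; May 1 index = (5 + 120) mod 7 = 6 -> Sunday
First Friday is May 6
Fridays: 6, 13, 20, 27

4 Fridays


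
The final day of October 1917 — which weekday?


October 1917 has 31 days
Anchor: Jan 1, 1917. With p = 1917 - 1 = 1916: (p + p//4 - p//100 + p//400) mod 7 = (1916 + 479 - 19 + 4) mod 7 = 2380 mod 7 = 0 -> Monday (Mon=0 ... Sun=6)
Days before October (Jan-Sep): 273; October 1 index = (0 + 273) mod 7 = 0 -> Monday
Last day offset: 31 - 1 = 30 days
Weekday index = (0 + 30) mod 7 = 2

Wednesday, October 31


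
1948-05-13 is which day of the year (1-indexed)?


Date: May 13, 1948
Days in months 1 through 4: 121
Plus 13 days in May

Day of year: 134


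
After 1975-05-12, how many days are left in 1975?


Day of year: 132 of 365
Remaining = 365 - 132

233 days


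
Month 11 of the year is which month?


Month 11 of 12

November


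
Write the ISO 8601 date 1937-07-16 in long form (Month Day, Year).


ISO 1937-07-16 parses as year=1937, month=07, day=16
Month 7 -> July

July 16, 1937


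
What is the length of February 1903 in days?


February 1903 (leap year: no)

28 days


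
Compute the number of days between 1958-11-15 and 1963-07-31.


From 1958-11-15 to 1963-07-31
1958-11-15: days before November = 31 + 28 + 31 + 30 + 31 + 30 + 31 + 31 + 30 + 31 = 304 (1958 is not a leap year); day of year = 304 + 15 = 319
1963-07-31: days before July = 31 + 28 + 31 + 30 + 31 + 30 = 181 (1963 is not a leap year); day of year = 181 + 31 = 212
Rest of 1958: 365 - 319 = 46
Full years 1959 (365), 1960 (366), 1961 (365), 1962 (365): 1461
Total = 46 + 1461 + 212 = 1719

1719 days


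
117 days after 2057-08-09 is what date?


Start: 2057-08-09, add 117 days
August 2057 has 31 days: 31 - 9 = 22 days to August 31 -> 95 left
September 2057 has 30 days -> 65 left
October 2057 has 31 days -> 34 left
November 2057 has 30 days -> 4 left
December 2057: 4 <= 31 -> lands on December 4

Result: 2057-12-04


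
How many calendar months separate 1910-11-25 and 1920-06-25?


From November 1910 to June 1920
10 years * 12 = 120 months, minus 5 months = 115

115 months


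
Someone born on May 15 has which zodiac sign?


Date: May 15
Conventional tropical zodiac dates: Taurus from April 20 onward; Gemini starts May 21
May 15 falls within the Taurus range

Taurus


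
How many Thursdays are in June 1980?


June 1980 has 30 days
Anchor: Jan 1, 1980. With p = 1980 - 1 = 1979: (p + p//4 - p//100 + p//400) mod 7 = (1979 + 494 - 19 + 4) mod 7 = 2458 mod 7 = 1 -> Tuesday (Mon=0 ... Sun=6)
Days before June (Jan-May): 152; June 1 index = (1 + 152) mod 7 = 6 -> Sunday
First Thursday is June 5
Thursdays: 5, 12, 19, 26

4 Thursdays


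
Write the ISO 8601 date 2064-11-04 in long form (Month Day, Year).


ISO 2064-11-04 parses as year=2064, month=11, day=04
Month 11 -> November

November 4, 2064


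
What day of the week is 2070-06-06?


Date: June 6, 2070
Anchor: Jan 1, 2070. With p = 2070 - 1 = 2069: (p + p//4 - p//100 + p//400) mod 7 = (2069 + 517 - 20 + 5) mod 7 = 2571 mod 7 = 2 -> Wednesday (Mon=0 ... Sun=6)
Days before June (Jan-May): 151; offset = 151 + 6 - 1 = 156
Weekday index = (2 + 156) mod 7 = 4

Day of the week: Friday


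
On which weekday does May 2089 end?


May 2089 has 31 days
Anchor: Jan 1, 2089. With p = 2089 - 1 = 2088: (p + p//4 - p//100 + p//400) mod 7 = (2088 + 522 - 20 + 5) mod 7 = 2595 mod 7 = 5 -> Saturday (Mon=0 ... Sun=6)
Days before May (Jan-Apr): 120; May 1 index = (5 + 120) mod 7 = 6 -> Sunday
Last day offset: 31 - 1 = 30 days
Weekday index = (6 + 30) mod 7 = 1

Tuesday, May 31


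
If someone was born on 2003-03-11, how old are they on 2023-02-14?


Birth: 2003-03-11
Reference: 2023-02-14
Year difference: 2023 - 2003 = 20
Birthday not yet reached in 2023, subtract 1

19 years old


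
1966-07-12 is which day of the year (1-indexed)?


Date: July 12, 1966
Days in months 1 through 6: 181
Plus 12 days in July

Day of year: 193


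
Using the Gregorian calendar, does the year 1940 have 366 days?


Gregorian leap year rule: divisible by 4, but not by 100, unless also by 400.
1940 is divisible by 4 but not 100 -> leap year

Yes


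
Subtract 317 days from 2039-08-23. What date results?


Start: 2039-08-23, subtract 317 days
Back 23 days from August 23 reaches July 31, 2039 -> 294 left
July 2039 has 31 days -> back to June 30, 2039 -> 263 left
June 2039 has 30 days -> back to May 31, 2039 -> 233 left
May 2039 has 31 days -> back to April 30, 2039 -> 202 left
April 2039 has 30 days -> back to March 31, 2039 -> 172 left
March 2039 has 31 days -> back to February 28, 2039 -> 141 left
February 2039 has 28 days -> back to January 31, 2039 -> 113 left
January 2039 has 31 days -> back to December 31, 2038 -> 82 left
December 2038 has 31 days -> back to November 30, 2038 -> 51 left
November 2038 has 30 days -> back to October 31, 2038 -> 21 left
October 2038: 31 - 21 = 10 -> lands on October 10

Result: 2038-10-10


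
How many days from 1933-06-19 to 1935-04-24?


From 1933-06-19 to 1935-04-24
1933-06-19: days before June = 31 + 28 + 31 + 30 + 31 = 151 (1933 is not a leap year); day of year = 151 + 19 = 170
1935-04-24: days before April = 31 + 28 + 31 = 90 (1935 is not a leap year); day of year = 90 + 24 = 114
Rest of 1933: 365 - 170 = 195
Full years 1934 (365): 365
Total = 195 + 365 + 114 = 674

674 days
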